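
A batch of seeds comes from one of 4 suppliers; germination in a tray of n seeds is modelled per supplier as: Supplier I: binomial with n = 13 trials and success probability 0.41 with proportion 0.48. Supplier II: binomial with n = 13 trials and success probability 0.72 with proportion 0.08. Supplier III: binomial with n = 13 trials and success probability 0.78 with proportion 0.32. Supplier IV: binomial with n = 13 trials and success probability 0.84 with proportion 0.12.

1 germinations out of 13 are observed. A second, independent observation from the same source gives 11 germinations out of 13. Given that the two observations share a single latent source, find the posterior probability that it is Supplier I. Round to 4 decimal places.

0.9943

Posterior ∝ prior × likelihood, so P(k | x) ∝ P(Z=k) f_k(x); normalise over all components.
Since both observations come from the same component, the likelihood for component k is f_k(x₁)·f_k(x₂).
  L_I = [0.00948312] × [0.00149424] = 1.41701e-05
  L_II = [2.17356e-06] × [0.164842] = 3.58295e-07
  L_III = [1.3035e-07] × [0.24546] = 3.19956e-08
  L_IV = [3.07371e-09] × [0.293364] = 9.01715e-10
Unnormalised posteriors:
  P(Z=I)·L_I = 0.48 × 1.41701e-05 = 6.80164e-06
  P(Z=II)·L_II = 0.08 × 3.58295e-07 = 2.86636e-08
  P(Z=III)·L_III = 0.32 × 3.19956e-08 = 1.02386e-08
  P(Z=IV)·L_IV = 0.12 × 9.01715e-10 = 1.08206e-10
Normaliser: 6.80164e-06 + 2.86636e-08 + 1.02386e-08 + 1.08206e-10 = 6.84065e-06
P(Supplier I | x₁, x₂) ≈ 0.9943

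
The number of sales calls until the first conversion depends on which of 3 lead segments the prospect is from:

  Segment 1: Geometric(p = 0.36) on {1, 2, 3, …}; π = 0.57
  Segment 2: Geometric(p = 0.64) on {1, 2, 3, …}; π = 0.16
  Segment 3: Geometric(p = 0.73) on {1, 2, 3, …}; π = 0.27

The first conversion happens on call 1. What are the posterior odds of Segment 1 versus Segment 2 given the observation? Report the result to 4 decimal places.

The posterior odds equal the prior odds times the likelihood ratio: (π_i/π_j)·(f_i(x)/f_j(x)).
Evaluate each component's likelihood at the observed value:
  L_1 = 0.36
  L_2 = 0.64
  L_3 = 0.73
0.2052 / 0.1024 ≈ 2.0039

2.0039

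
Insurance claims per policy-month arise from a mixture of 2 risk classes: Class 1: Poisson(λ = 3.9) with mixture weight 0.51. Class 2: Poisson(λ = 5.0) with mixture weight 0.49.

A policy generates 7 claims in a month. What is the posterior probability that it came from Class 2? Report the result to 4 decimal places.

P(component k | x) = π_k·f_k(x) / marginal(x), where marginal(x) = Σ_j π_j·f_j(x).
Evaluate each component's likelihood at the observed value:
  L_1 = e^(−3.9)·3.9^7/7! = 0.0551154
  L_2 = e^(−5.0)·5.0^7/7! = 0.104445
Unnormalised posteriors:
  π_1·L_1 = 0.51 × 0.0551154 = 0.0281089
  π_2·L_2 = 0.49 × 0.104445 = 0.051178
Evidence: 0.0281089 + 0.051178 = 0.0792869
P(Class 2 | data) ≈ 0.6455

0.6455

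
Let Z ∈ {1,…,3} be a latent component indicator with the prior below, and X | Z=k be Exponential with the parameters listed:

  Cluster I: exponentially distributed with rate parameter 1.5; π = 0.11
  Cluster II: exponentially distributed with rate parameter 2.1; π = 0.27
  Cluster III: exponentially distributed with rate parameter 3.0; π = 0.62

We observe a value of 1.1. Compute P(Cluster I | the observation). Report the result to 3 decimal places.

0.202

The responsibility of component k is π_k f_k(x) divided by Σ_j π_j f_j(x).
Component likelihoods at x = 1.1:
  L_I = 1.5·e^(−1.5·1.1) = 1.5·e^(−1.6500) = 0.288075
  L_II = 2.1·e^(−2.1·1.1) = 2.1·e^(−2.3100) = 0.208449
  L_III = 3.0·e^(−3.0·1.1) = 3.0·e^(−3.3000) = 0.11065
Multiply by the mixture weights:
  π_I·L_I = 0.11 × 0.288075 = 0.0316882
  π_II·L_II = 0.27 × 0.208449 = 0.0562811
  π_III·L_III = 0.62 × 0.11065 = 0.0686027
Denominator: 0.0316882 + 0.0562811 + 0.0686027 = 0.156572
Responsibility of Cluster I: 0.0316882 / 0.156572 ≈ 0.202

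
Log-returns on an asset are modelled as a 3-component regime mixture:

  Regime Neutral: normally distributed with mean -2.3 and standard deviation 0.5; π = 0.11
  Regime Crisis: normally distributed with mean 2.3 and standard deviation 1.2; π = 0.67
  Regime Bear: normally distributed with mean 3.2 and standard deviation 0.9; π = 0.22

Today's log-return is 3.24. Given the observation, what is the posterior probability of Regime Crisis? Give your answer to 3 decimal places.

0.627

The responsibility of component k is π_k f_k(x) divided by Σ_j π_j f_j(x).
Evaluate each component's likelihood at the observed value:
  L_Neutral = (1/(0.5·√(2π)))·exp(−(3.24−-2.3)²/(2·0.5²)) = 0.797885·exp(-61.38320) = 1.75208e-27
  L_Crisis = (1/(1.2·√(2π)))·exp(−(3.24−2.3)²/(2·1.2²)) = 0.332452·exp(-0.30681) = 0.244616
  L_Bear = (1/(0.9·√(2π)))·exp(−(3.24−3.2)²/(2·0.9²)) = 0.443269·exp(-0.00099) = 0.442832
Weight by the priors:
  π_Neutral·L_Neutral = 0.11 × 1.75208e-27 = 1.92729e-28
  π_Crisis·L_Crisis = 0.67 × 0.244616 = 0.163893
  π_Bear·L_Bear = 0.22 × 0.442832 = 0.097423
Sum: 1.92729e-28 + 0.163893 + 0.097423 = 0.261316
Responsibility of Regime Crisis: 0.163893 / 0.261316 ≈ 0.627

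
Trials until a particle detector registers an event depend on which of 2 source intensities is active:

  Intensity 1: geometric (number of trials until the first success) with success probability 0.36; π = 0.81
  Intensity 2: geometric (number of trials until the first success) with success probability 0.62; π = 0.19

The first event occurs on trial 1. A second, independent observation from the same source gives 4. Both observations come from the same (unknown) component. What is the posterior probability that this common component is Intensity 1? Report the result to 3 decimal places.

0.873

By Bayes' theorem, P(k | x) = π_k f_k(x) / Σ_j π_j f_j(x).
Since both observations come from the same component, the likelihood for component k is f_k(x₁)·f_k(x₂).
  p_1 = [0.36·(1−0.36)^0 = 0.36·1 = 0.36] × [0.0943718] = 0.0339739
  p_2 = [0.62·(1−0.62)^0 = 0.62·1 = 0.62] × [0.0340206] = 0.0210928
Unnormalised posteriors:
  π_1·p_1 = 0.81 × 0.0339739 = 0.0275188
  π_2·p_2 = 0.19 × 0.0210928 = 0.00400763
Marginal: 0.0275188 + 0.00400763 = 0.0315265
So the posterior for Intensity 1 is 0.0275188 / 0.0315265 ≈ 0.873.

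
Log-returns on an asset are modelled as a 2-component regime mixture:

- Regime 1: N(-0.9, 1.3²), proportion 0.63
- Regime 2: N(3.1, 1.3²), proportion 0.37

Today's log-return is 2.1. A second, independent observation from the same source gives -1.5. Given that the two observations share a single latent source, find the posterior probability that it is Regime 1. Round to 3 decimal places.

Apply Bayes' rule: the posterior for each component is proportional to its prior times its likelihood at x.
Since both observations come from the same component, the likelihood for component k is f_k(x₁)·f_k(x₂).
  p_1 = [(1/(1.3·√(2π)))·exp(−(2.1−-0.9)²/(2·1.3²)) = 0.306879·exp(-2.66272) = 0.0214073] × [0.275874] = 0.00590571
  p_2 = [(1/(1.3·√(2π)))·exp(−(2.1−3.1)²/(2·1.3²)) = 0.306879·exp(-0.29586) = 0.228285] × [0.000586312] = 0.000133846
Weight by the priors:
  π_1·p_1 = 0.63 × 0.00590571 = 0.00372059
  π_2·p_2 = 0.37 × 0.000133846 = 4.95231e-05
Denominator: 0.00372059 + 4.95231e-05 = 0.00377012
Responsibility of Regime 1: 0.00372059 / 0.00377012 ≈ 0.987

0.987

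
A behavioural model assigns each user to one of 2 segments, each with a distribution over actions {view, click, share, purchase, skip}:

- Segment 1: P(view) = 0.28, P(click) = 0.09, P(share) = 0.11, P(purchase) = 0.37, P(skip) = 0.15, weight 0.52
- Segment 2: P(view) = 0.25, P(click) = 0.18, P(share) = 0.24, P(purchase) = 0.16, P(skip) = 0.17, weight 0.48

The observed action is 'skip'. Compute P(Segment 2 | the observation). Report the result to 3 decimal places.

0.511

By Bayes' theorem, P(k | x) = π_k f_k(x) / Σ_j π_j f_j(x).
Evaluate each component's likelihood at the observed value:
  f_1 = 0.15
  f_2 = 0.17
Weight by the priors:
  π_1·f_1 = 0.52 × 0.15 = 0.078
  π_2·f_2 = 0.48 × 0.17 = 0.0816
Sum: 0.078 + 0.0816 = 0.1596
Responsibility of Segment 2: 0.0816 / 0.1596 ≈ 0.511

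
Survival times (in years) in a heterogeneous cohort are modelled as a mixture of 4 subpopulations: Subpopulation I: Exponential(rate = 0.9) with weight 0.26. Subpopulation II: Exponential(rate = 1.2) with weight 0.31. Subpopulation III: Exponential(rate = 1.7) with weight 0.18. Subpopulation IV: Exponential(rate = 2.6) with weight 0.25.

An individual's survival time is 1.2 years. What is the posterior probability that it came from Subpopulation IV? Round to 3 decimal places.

0.122

Posterior ∝ prior × likelihood, so P(k | x) ∝ P(Z=k) f_k(x); normalise over all components.
Exponential densities:
  f_I = 0.9·e^(−0.9·1.2) = 0.9·e^(−1.0800) = 0.305636
  f_II = 1.2·e^(−1.2·1.2) = 1.2·e^(−1.4400) = 0.284313
  f_III = 1.7·e^(−1.7·1.2) = 1.7·e^(−2.0400) = 0.221049
  f_IV = 2.6·e^(−2.6·1.2) = 2.6·e^(−3.1200) = 0.114809
Prior × likelihood for each component:
  P(Z=I)·f_I = 0.26 × 0.305636 = 0.0794654
  P(Z=II)·f_II = 0.31 × 0.284313 = 0.0881371
  P(Z=III)·f_III = 0.18 × 0.221049 = 0.0397888
  P(Z=IV)·f_IV = 0.25 × 0.114809 = 0.0287022
Normaliser: 0.0794654 + 0.0881371 + 0.0397888 + 0.0287022 = 0.236093
So the posterior for Subpopulation IV is 0.0287022 / 0.236093 ≈ 0.122.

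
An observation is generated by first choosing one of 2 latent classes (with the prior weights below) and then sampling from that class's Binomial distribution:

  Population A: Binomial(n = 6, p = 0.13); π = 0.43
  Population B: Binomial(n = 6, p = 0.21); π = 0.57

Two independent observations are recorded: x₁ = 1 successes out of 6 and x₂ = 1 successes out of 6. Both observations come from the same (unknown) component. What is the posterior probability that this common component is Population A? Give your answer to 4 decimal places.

0.4313

Posterior ∝ prior × likelihood, so P(k | x) ∝ w_k f_k(x); normalise over all components.
Since both observations come from the same component, the likelihood for component k is f_k(x₁)·f_k(x₂).
  p_A = [0.388768] × [0.388768] = 0.151141
  p_B = [0.387709] × [0.387709] = 0.150318
Weight by the priors:
  w_A·p_A = 0.43 × 0.151141 = 0.0649905
  w_B·p_B = 0.57 × 0.150318 = 0.0856815
Evidence: 0.0649905 + 0.0856815 = 0.150672
So the posterior for Population A is 0.0649905 / 0.150672 ≈ 0.4313.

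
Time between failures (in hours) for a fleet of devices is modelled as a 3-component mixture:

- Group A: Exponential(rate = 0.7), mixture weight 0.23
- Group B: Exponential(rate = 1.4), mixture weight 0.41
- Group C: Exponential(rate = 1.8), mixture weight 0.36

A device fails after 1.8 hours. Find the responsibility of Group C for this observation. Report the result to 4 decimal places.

0.2165

Apply Bayes' rule: the posterior for each component is proportional to its prior times its likelihood at x.
Component likelihoods at x = 1.8 hours:
  f_A = 0.7·e^(−0.7·1.8) = 0.7·e^(−1.2600) = 0.198558
  f_B = 1.4·e^(−1.4·1.8) = 1.4·e^(−2.5200) = 0.112643
  f_C = 1.8·e^(−1.8·1.8) = 1.8·e^(−3.2400) = 0.070495
Unnormalised posteriors:
  P(Z=A)·f_A = 0.23 × 0.198558 = 0.0456683
  P(Z=B)·f_B = 0.41 × 0.112643 = 0.0461838
  P(Z=C)·f_C = 0.36 × 0.070495 = 0.0253782
Normaliser: 0.0456683 + 0.0461838 + 0.0253782 = 0.11723
So the posterior for Group C is 0.0253782 / 0.11723 ≈ 0.2165.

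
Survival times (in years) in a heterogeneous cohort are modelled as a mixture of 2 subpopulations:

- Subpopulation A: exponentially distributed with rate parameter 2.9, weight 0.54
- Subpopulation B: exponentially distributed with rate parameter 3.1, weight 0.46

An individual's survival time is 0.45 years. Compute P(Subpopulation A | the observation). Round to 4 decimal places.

0.5458

Apply Bayes' rule: the posterior for each component is proportional to its prior times its likelihood at x.
Exponential densities:
  L_A = 2.9·e^(−2.9·0.45) = 2.9·e^(−1.3050) = 0.7864
  L_B = 3.1·e^(−3.1·0.45) = 3.1·e^(−1.3950) = 0.768282
Prior × likelihood for each component:
  π_A·L_A = 0.54 × 0.7864 = 0.424656
  π_B·L_B = 0.46 × 0.768282 = 0.35341
Normaliser: 0.424656 + 0.35341 = 0.778066
P(Subpopulation A | x) ≈ 0.5458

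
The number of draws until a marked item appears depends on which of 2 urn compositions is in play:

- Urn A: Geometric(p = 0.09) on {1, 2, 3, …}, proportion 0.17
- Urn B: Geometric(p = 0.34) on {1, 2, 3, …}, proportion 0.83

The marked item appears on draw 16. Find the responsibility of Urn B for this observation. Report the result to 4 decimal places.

0.1297

P(component k | x) = π_k·f_k(x) / marginal(x), where marginal(x) = Σ_j π_j·f_j(x).
Evaluate each component's likelihood at the observed value:
  L_A = 0.09·(1−0.09)^15 = 0.09·0.243008 = 0.0218707
  L_B = 0.34·(1−0.34)^15 = 0.34·0.00196408 = 0.000667787
Unnormalised posteriors:
  π_A·L_A = 0.17 × 0.0218707 = 0.00371803
  π_B·L_B = 0.83 × 0.000667787 = 0.000554263
Marginal: 0.00371803 + 0.000554263 = 0.00427229
P(Urn B | the observation) ≈ 0.1297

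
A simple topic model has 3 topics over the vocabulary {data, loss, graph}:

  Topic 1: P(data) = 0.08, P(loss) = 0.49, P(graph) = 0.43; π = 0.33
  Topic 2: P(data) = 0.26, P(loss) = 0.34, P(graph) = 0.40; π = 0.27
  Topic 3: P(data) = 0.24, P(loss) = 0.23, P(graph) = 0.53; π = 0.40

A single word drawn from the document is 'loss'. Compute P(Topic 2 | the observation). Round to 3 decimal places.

By Bayes' theorem, P(k | x) = P(Z=k) f_k(x) / Σ_j P(Z=j) f_j(x).
Evaluate each component's likelihood at the observed value:
  p_1 = P(loss | comp) = 0.49
  p_2 = P(loss | comp) = 0.34
  p_3 = P(loss | comp) = 0.23
Prior × likelihood for each component:
  P(Z=1)·p_1 = 0.33 × 0.49 = 0.1617
  P(Z=2)·p_2 = 0.27 × 0.34 = 0.0918
  P(Z=3)·p_3 = 0.40 × 0.23 = 0.092
Evidence: 0.1617 + 0.0918 + 0.092 = 0.3455
P(Topic 2 | x) ≈ 0.266

0.266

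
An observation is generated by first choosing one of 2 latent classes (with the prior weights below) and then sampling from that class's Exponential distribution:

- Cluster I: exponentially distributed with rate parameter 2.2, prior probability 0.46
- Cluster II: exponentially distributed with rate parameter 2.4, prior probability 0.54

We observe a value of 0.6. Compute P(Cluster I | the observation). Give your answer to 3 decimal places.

The responsibility of component k is π_k f_k(x) divided by Σ_j π_j f_j(x).
Evaluate each component's likelihood at the observed value:
  L_I = 2.2·e^(−2.2·0.6) = 2.2·e^(−1.3200) = 0.587698
  L_II = 2.4·e^(−2.4·0.6) = 2.4·e^(−1.4400) = 0.568627
Weight by the priors:
  π_I·L_I = 0.46 × 0.587698 = 0.270341
  π_II·L_II = 0.54 × 0.568627 = 0.307058
Sum: 0.270341 + 0.307058 = 0.577399
Responsibility of Cluster I: 0.270341 / 0.577399 ≈ 0.468

0.468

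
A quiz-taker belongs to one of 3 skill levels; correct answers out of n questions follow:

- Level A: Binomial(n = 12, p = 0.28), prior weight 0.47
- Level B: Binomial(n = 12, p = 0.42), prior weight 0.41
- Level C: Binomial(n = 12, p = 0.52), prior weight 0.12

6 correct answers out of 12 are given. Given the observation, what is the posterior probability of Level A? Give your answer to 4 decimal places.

P(component k | x) = w_k·f_k(x) / marginal(x), where marginal(x) = Σ_j w_j·f_j(x).
Binomial probabilities:
  p_A = 0.0620319
  p_B = 0.193079
  p_C = 0.223429
Unnormalised posteriors:
  w_A·p_A = 0.47 × 0.0620319 = 0.029155
  w_B·p_B = 0.41 × 0.193079 = 0.0791625
  w_C·p_C = 0.12 × 0.223429 = 0.0268115
Sum: 0.029155 + 0.0791625 + 0.0268115 = 0.135129
So the posterior for Level A is 0.029155 / 0.135129 ≈ 0.2158.

0.2158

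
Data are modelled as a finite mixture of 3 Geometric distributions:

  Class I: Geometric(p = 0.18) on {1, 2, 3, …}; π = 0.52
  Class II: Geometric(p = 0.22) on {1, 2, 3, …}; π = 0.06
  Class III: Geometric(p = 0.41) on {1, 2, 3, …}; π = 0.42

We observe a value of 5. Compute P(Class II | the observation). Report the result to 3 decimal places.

0.072

P(component k | x) = π_k·f_k(x) / marginal(x), where marginal(x) = Σ_j π_j·f_j(x).
Evaluate each component's likelihood at the observed value:
  f_I = 0.18·(1−0.18)^4 = 0.18·0.452122 = 0.0813819
  f_II = 0.22·(1−0.22)^4 = 0.22·0.370151 = 0.0814331
  f_III = 0.41·(1−0.41)^4 = 0.41·0.121174 = 0.0496812
Weight by the priors:
  π_I·f_I = 0.52 × 0.0813819 = 0.0423186
  π_II·f_II = 0.06 × 0.0814331 = 0.00488599
  π_III·f_III = 0.42 × 0.0496812 = 0.0208661
Denominator: 0.0423186 + 0.00488599 + 0.0208661 = 0.0680707
P(Class II | x) = 0.00488599 / 0.0680707 ≈ 0.072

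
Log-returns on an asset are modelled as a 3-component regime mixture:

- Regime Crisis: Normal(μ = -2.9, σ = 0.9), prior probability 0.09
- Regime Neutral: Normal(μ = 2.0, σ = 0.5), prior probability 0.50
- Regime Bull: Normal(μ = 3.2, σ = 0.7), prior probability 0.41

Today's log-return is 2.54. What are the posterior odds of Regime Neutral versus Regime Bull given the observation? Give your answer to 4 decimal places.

Since P(k|x) ∝ π_k f_k(x), the posterior odds are π_i f_i(x) / (π_j f_j(x)).
Evaluate each component's likelihood at the observed value:
  p_Crisis = 5.16566e-09
  p_Neutral = 0.445307
  p_Bull = 0.365403
Posterior odds = (π_Neutral·p_Neutral) / (π_Bull·p_Bull) = (0.50·0.445307) / (0.41·0.365403) = 0.222653 / 0.149815 ≈ 1.4862

1.4862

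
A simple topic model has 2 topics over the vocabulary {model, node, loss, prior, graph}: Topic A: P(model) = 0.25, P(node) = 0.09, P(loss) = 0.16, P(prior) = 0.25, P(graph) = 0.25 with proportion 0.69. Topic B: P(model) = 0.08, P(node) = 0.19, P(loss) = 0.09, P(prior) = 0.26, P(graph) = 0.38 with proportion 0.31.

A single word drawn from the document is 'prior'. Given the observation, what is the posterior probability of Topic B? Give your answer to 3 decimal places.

0.318

Apply Bayes' rule: the posterior for each component is proportional to its prior times its likelihood at x.
Evaluate each component's likelihood at the observed value:
  f_A = P(prior | comp) = 0.25
  f_B = P(prior | comp) = 0.26
Prior × likelihood for each component:
  π_A·f_A = 0.69 × 0.25 = 0.1725
  π_B·f_B = 0.31 × 0.26 = 0.0806
Marginal: 0.1725 + 0.0806 = 0.2531
So the posterior for Topic B is 0.0806 / 0.2531 ≈ 0.318.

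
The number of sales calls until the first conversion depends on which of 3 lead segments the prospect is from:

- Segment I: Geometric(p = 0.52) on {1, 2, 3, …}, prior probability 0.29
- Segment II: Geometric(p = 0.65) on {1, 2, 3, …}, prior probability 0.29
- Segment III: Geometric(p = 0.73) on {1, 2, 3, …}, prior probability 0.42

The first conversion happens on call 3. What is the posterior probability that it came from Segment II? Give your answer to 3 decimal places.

By Bayes' theorem, P(k | x) = P(Z=k) f_k(x) / Σ_j P(Z=j) f_j(x).
Geometric probabilities:
  f_I = 0.119808
  f_II = 0.079625
  f_III = 0.053217
Weight by the priors:
  P(Z=I)·f_I = 0.29 × 0.119808 = 0.0347443
  P(Z=II)·f_II = 0.29 × 0.079625 = 0.0230912
  P(Z=III)·f_III = 0.42 × 0.053217 = 0.0223511
Evidence: 0.0347443 + 0.0230912 + 0.0223511 = 0.0801867
Responsibility of Segment II: 0.0230912 / 0.0801867 ≈ 0.288

0.288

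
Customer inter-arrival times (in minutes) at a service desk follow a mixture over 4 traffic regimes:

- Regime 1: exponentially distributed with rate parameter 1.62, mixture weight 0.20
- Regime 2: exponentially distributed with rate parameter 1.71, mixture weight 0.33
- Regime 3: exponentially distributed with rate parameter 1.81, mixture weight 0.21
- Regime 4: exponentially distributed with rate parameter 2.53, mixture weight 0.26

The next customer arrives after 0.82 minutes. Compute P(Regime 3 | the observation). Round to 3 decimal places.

0.219

Posterior ∝ prior × likelihood, so P(k | x) ∝ P(Z=k) f_k(x); normalise over all components.
Component likelihoods at x = 0.82 minutes:
  L_1 = 1.62·e^(−1.62·0.82) = 1.62·e^(−1.3284) = 0.429139
  L_2 = 1.71·e^(−1.71·0.82) = 1.71·e^(−1.4022) = 0.420754
  L_3 = 1.81·e^(−1.81·0.82) = 1.81·e^(−1.4842) = 0.410297
  L_4 = 2.53·e^(−2.53·0.82) = 2.53·e^(−2.0746) = 0.317785
Multiply by the mixture weights:
  P(Z=1)·L_1 = 0.20 × 0.429139 = 0.0858278
  P(Z=2)·L_2 = 0.33 × 0.420754 = 0.138849
  P(Z=3)·L_3 = 0.21 × 0.410297 = 0.0861624
  P(Z=4)·L_4 = 0.26 × 0.317785 = 0.0826241
Sum: 0.0858278 + 0.138849 + 0.0861624 + 0.0826241 = 0.393463
P(Regime 3 | 0.82 minutes) = 0.0861624 / 0.393463 ≈ 0.219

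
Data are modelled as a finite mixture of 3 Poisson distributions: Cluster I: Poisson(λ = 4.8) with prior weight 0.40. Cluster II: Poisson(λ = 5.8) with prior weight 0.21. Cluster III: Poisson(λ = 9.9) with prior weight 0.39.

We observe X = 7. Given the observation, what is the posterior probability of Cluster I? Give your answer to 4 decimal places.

Posterior ∝ prior × likelihood, so P(k | x) ∝ w_k f_k(x); normalise over all components.
Component likelihoods at x = 7:
  L_I = e^(−4.8)·4.8^7/7! = 0.0958616
  L_II = e^(−5.8)·5.8^7/7! = 0.132635
  L_III = e^(−9.9)·9.9^7/7! = 0.0927898
Unnormalised posteriors:
  w_I·L_I = 0.40 × 0.0958616 = 0.0383446
  w_II·L_II = 0.21 × 0.132635 = 0.0278533
  w_III·L_III = 0.39 × 0.0927898 = 0.036188
Sum: 0.0383446 + 0.0278533 + 0.036188 = 0.102386
So the posterior for Cluster I is 0.0383446 / 0.102386 ≈ 0.3745.

0.3745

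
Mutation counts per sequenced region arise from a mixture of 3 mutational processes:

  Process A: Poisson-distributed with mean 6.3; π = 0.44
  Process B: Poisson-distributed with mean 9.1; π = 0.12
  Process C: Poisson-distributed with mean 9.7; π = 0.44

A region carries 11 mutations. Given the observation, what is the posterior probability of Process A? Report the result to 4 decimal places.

By Bayes' theorem, P(k | x) = w_k f_k(x) / Σ_j w_j f_j(x).
Poisson probabilities:
  f_A = 0.0285453
  f_B = 0.0991334
  f_C = 0.109819
Multiply by the mixture weights:
  w_A·f_A = 0.44 × 0.0285453 = 0.0125599
  w_B·f_B = 0.12 × 0.0991334 = 0.011896
  w_C·f_C = 0.44 × 0.109819 = 0.0483203
Evidence: 0.0125599 + 0.011896 + 0.0483203 = 0.0727762
So the posterior for Process A is 0.0125599 / 0.0727762 ≈ 0.1726.

0.1726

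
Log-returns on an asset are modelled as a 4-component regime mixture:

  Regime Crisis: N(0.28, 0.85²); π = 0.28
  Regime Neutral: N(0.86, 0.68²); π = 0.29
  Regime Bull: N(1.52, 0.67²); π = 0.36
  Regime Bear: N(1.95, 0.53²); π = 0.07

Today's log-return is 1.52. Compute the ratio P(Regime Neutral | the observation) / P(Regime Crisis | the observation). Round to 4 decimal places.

2.3427

The posterior odds equal the prior odds times the likelihood ratio: (π_i/π_j)·(f_i(x)/f_j(x)).
Normal densities:
  L_Crisis = (1/(0.85·√(2π)))·exp(−(1.52−0.28)²/(2·0.85²)) = 0.469344·exp(-1.06408) = 0.161944
  L_Neutral = (1/(0.68·√(2π)))·exp(−(1.52−0.86)²/(2·0.68²)) = 0.586680·exp(-0.47102) = 0.366302
  L_Bull = (1/(0.67·√(2π)))·exp(−(1.52−1.52)²/(2·0.67²)) = 0.595436·exp(-0.00000) = 0.595436
  L_Bear = (1/(0.53·√(2π)))·exp(−(1.52−1.95)²/(2·0.53²)) = 0.752721·exp(-0.32912) = 0.541625
0.106228 / 0.0453444 ≈ 2.3427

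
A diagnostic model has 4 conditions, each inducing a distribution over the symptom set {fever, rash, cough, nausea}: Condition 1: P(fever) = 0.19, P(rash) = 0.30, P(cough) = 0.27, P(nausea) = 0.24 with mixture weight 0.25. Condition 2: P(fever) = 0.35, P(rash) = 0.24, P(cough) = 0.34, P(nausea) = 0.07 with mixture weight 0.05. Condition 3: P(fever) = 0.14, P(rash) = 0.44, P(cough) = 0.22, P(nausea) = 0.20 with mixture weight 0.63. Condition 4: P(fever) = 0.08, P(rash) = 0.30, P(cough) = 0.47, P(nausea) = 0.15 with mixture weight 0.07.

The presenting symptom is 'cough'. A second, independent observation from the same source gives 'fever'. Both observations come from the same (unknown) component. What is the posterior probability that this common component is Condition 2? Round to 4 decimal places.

Posterior ∝ prior × likelihood, so P(k | x) ∝ π_k f_k(x); normalise over all components.
Since both observations come from the same component, the likelihood for component k is f_k(x₁)·f_k(x₂).
  f_1 = [0.27] × [0.19] = 0.0513
  f_2 = [0.34] × [0.35] = 0.119
  f_3 = [0.22] × [0.14] = 0.0308
  f_4 = [0.47] × [0.08] = 0.0376
Unnormalised posteriors:
  π_1·f_1 = 0.25 × 0.0513 = 0.012825
  π_2·f_2 = 0.05 × 0.119 = 0.00595
  π_3·f_3 = 0.63 × 0.0308 = 0.019404
  π_4·f_4 = 0.07 × 0.0376 = 0.002632
Normaliser: 0.012825 + 0.00595 + 0.019404 + 0.002632 = 0.040811
P(Condition 2 | x) ≈ 0.1458

0.1458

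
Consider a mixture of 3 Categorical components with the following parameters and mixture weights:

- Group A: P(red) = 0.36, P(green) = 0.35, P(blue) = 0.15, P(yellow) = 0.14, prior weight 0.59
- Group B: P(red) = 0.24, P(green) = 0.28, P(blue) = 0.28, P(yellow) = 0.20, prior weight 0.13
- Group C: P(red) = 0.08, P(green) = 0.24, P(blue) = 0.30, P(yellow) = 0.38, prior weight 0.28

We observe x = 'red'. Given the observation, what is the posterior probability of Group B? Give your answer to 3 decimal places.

The responsibility of component k is π_k f_k(x) divided by Σ_j π_j f_j(x).
Evaluate each component's likelihood at the observed value:
  p_A = P(red | comp) = 0.36
  p_B = P(red | comp) = 0.24
  p_C = P(red | comp) = 0.08
Multiply by the mixture weights:
  π_A·p_A = 0.59 × 0.36 = 0.2124
  π_B·p_B = 0.13 × 0.24 = 0.0312
  π_C·p_C = 0.28 × 0.08 = 0.0224
Evidence: 0.2124 + 0.0312 + 0.0224 = 0.266
P(Group B | x) ≈ 0.117

0.117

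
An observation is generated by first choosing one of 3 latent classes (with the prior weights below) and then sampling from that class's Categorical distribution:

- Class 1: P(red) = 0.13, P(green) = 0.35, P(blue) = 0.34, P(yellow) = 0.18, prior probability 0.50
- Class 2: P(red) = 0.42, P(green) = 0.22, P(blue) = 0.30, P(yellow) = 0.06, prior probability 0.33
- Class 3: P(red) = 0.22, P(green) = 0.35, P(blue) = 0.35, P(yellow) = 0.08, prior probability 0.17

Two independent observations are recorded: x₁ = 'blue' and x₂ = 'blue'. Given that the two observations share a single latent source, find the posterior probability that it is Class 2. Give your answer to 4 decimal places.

Posterior ∝ prior × likelihood, so P(k | x) ∝ P(Z=k) f_k(x); normalise over all components.
Since both observations come from the same component, the likelihood for component k is f_k(x₁)·f_k(x₂).
  L_1 = [P(blue | comp) = 0.34] × [0.34] = 0.1156
  L_2 = [P(blue | comp) = 0.30] × [0.3] = 0.09
  L_3 = [P(blue | comp) = 0.35] × [0.35] = 0.1225
Multiply by the mixture weights:
  P(Z=1)·L_1 = 0.50 × 0.1156 = 0.0578
  P(Z=2)·L_2 = 0.33 × 0.09 = 0.0297
  P(Z=3)·L_3 = 0.17 × 0.1225 = 0.020825
Normaliser: 0.0578 + 0.0297 + 0.020825 = 0.108325
P(Class 2 | x₁, x₂) ≈ 0.2742

0.2742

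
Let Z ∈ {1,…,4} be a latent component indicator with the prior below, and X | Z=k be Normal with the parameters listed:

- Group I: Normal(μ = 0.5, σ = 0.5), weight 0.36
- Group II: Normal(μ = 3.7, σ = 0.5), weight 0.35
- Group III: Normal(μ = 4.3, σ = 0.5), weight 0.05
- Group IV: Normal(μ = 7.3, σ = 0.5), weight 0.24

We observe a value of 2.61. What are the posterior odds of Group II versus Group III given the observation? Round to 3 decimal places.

Since P(k|x) ∝ w_k f_k(x), the posterior odds are w_i f_i(x) / (w_j f_j(x)).
Normal densities:
  L_I = 0.000108367
  L_II = 0.0741258
  L_III = 0.00263732
  L_IV = 6.25706e-20
Odds = (0.35/0.05) × (0.0741258/0.00263732) = 7 × 28.1065 ≈ 196.745

196.745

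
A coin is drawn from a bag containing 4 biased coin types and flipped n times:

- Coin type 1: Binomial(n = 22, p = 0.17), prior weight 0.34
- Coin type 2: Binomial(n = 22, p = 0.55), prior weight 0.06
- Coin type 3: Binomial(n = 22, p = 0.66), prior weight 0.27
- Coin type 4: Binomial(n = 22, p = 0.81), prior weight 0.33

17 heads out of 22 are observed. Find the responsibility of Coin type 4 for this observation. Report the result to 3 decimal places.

0.675

Posterior ∝ prior × likelihood, so P(k | x) ∝ P(Z=k) f_k(x); normalise over all components.
Evaluate each component's likelihood at the observed value:
  L_1 = C(22,17)·0.17^17·0.83^5 = 26334·8.2724e-14·0.393904 = 8.58102e-10
  L_2 = C(22,17)·0.55^17·0.45^5 = 26334·3.85625e-05·0.0184528 = 0.0187389
  L_3 = C(22,17)·0.66^17·0.34^5 = 26334·0.000855553·0.00454354 = 0.102367
  L_4 = C(22,17)·0.81^17·0.19^5 = 26334·0.0278128·0.00024761 = 0.181355
Weight by the priors:
  P(Z=1)·L_1 = 0.34 × 8.58102e-10 = 2.91755e-10
  P(Z=2)·L_2 = 0.06 × 0.0187389 = 0.00112434
  P(Z=3)·L_3 = 0.27 × 0.102367 = 0.027639
  P(Z=4)·L_4 = 0.33 × 0.181355 = 0.0598472
Marginal: 2.91755e-10 + 0.00112434 + 0.027639 + 0.0598472 = 0.0886106
P(Coin type 4 | 17 heads out of 22) ≈ 0.675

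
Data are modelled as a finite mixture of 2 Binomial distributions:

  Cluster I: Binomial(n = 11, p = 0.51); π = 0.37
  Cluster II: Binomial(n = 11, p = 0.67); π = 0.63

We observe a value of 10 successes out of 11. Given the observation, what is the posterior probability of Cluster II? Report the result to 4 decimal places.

P(component k | x) = π_k·f_k(x) / marginal(x), where marginal(x) = Σ_j π_j·f_j(x).
Binomial probabilities:
  L_I = 0.00641639
  L_II = 0.066169
Multiply by the mixture weights:
  π_I·L_I = 0.37 × 0.00641639 = 0.00237406
  π_II·L_II = 0.63 × 0.066169 = 0.0416865
Evidence: 0.00237406 + 0.0416865 = 0.0440605
So the posterior for Cluster II is 0.0416865 / 0.0440605 ≈ 0.9461.

0.9461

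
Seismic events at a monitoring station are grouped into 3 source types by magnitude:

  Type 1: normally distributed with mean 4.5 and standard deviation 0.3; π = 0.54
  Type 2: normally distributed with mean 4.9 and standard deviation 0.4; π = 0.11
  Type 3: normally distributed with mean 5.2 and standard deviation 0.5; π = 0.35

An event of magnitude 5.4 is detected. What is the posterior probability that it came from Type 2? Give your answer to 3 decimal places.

0.159

Apply Bayes' rule: the posterior for each component is proportional to its prior times its likelihood at x.
Evaluate each component's likelihood at the observed value:
  f_1 = 0.0147728
  f_2 = 0.456623
  f_3 = 0.73654
Unnormalised posteriors:
  π_1·f_1 = 0.54 × 0.0147728 = 0.00797733
  π_2·f_2 = 0.11 × 0.456623 = 0.0502285
  π_3·f_3 = 0.35 × 0.73654 = 0.257789
Marginal: 0.00797733 + 0.0502285 + 0.257789 = 0.315995
Responsibility of Type 2: 0.0502285 / 0.315995 ≈ 0.159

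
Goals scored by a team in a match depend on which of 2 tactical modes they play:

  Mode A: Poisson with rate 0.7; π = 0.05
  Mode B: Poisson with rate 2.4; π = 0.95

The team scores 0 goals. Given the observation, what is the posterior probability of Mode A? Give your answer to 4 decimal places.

0.2237

P(component k | x) = π_k·f_k(x) / marginal(x), where marginal(x) = Σ_j π_j·f_j(x).
Poisson probabilities:
  f_A = e^(−0.7)·0.7^0/0! = 0.496585
  f_B = e^(−2.4)·2.4^0/0! = 0.090718
Weight by the priors:
  π_A·f_A = 0.05 × 0.496585 = 0.0248293
  π_B·f_B = 0.95 × 0.090718 = 0.0861821
Sum: 0.0248293 + 0.0861821 = 0.111011
So the posterior for Mode A is 0.0248293 / 0.111011 ≈ 0.2237.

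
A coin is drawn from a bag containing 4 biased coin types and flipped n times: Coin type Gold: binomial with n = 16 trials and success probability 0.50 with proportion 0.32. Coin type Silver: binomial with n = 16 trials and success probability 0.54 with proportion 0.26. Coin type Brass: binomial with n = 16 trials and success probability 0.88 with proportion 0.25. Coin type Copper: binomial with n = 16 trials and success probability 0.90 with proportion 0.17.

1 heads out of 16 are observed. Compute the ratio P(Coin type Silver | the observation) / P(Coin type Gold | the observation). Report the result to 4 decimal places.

Since P(k|x) ∝ π_k f_k(x), the posterior odds are π_i f_i(x) / (π_j f_j(x)).
Evaluate each component's likelihood at the observed value:
  L_Gold = 0.000244141
  L_Silver = 7.54886e-05
  L_Brass = 2.16931e-13
  L_Copper = 1.44e-14
Odds = (0.26/0.32) × (7.54886e-05/0.000244141) = 0.8125 × 0.309201 ≈ 0.2512

0.2512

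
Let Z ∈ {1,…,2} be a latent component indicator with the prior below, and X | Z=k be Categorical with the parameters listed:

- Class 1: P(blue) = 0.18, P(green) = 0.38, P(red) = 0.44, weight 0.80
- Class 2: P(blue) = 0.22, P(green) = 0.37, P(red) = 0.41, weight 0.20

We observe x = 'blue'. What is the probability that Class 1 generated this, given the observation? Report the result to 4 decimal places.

0.7660

Posterior ∝ prior × likelihood, so P(k | x) ∝ π_k f_k(x); normalise over all components.
Evaluate each component's likelihood at the observed value:
  p_1 = P(blue | comp) = 0.18
  p_2 = P(blue | comp) = 0.22
Multiply by the mixture weights:
  π_1·p_1 = 0.80 × 0.18 = 0.144
  π_2·p_2 = 0.20 × 0.22 = 0.044
Marginal: 0.144 + 0.044 = 0.188
P(Class 1 | 'blue') ≈ 0.7660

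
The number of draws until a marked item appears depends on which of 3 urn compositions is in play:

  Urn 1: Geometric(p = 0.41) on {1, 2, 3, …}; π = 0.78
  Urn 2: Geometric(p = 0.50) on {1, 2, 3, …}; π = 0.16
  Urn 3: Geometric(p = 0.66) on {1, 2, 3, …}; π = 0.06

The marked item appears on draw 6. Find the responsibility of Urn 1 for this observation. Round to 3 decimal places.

By Bayes' theorem, P(k | x) = π_k f_k(x) / Σ_j π_j f_j(x).
Component likelihoods at x = 6:
  L_1 = 0.41·(1−0.41)^5 = 0.41·0.0714924 = 0.0293119
  L_2 = 0.50·(1−0.50)^5 = 0.50·0.03125 = 0.015625
  L_3 = 0.66·(1−0.66)^5 = 0.66·0.00454354 = 0.00299874
Unnormalised posteriors:
  π_1·L_1 = 0.78 × 0.0293119 = 0.0228633
  π_2·L_2 = 0.16 × 0.015625 = 0.0025
  π_3·L_3 = 0.06 × 0.00299874 = 0.000179924
Sum: 0.0228633 + 0.0025 + 0.000179924 = 0.0255432
So the posterior for Urn 1 is 0.0228633 / 0.0255432 ≈ 0.895.

0.895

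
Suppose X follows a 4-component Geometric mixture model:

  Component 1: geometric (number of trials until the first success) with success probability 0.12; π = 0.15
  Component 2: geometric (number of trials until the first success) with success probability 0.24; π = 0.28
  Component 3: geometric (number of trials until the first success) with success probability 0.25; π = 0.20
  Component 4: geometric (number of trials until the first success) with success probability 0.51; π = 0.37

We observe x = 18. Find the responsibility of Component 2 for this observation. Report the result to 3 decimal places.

P(component k | x) = w_k·f_k(x) / marginal(x), where marginal(x) = Σ_j w_j·f_j(x).
Evaluate each component's likelihood at the observed value:
  p_1 = 0.013658
  p_2 = 0.00225966
  p_3 = 0.00187924
  p_4 = 2.75996e-06
Unnormalised posteriors:
  w_1·p_1 = 0.15 × 0.013658 = 0.0020487
  w_2·p_2 = 0.28 × 0.00225966 = 0.000632704
  w_3·p_3 = 0.20 × 0.00187924 = 0.000375847
  w_4·p_4 = 0.37 × 2.75996e-06 = 1.02119e-06
Sum: 0.0020487 + 0.000632704 + 0.000375847 + 1.02119e-06 = 0.00305827
P(Component 2 | 18) ≈ 0.207

0.207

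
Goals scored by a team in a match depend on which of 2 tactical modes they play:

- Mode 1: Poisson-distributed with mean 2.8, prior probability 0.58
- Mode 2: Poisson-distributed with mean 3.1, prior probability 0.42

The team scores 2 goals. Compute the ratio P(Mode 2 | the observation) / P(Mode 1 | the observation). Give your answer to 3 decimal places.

The posterior odds equal the prior odds times the likelihood ratio: (P(Z=i)/P(Z=j))·(f_i(x)/f_j(x)).
Component likelihoods at x = 2 goals:
  L_1 = e^(−2.8)·2.8^2/2! = 0.238375
  L_2 = e^(−3.1)·3.1^2/2! = 0.216461
0.0909138 / 0.138258 ≈ 0.658

0.658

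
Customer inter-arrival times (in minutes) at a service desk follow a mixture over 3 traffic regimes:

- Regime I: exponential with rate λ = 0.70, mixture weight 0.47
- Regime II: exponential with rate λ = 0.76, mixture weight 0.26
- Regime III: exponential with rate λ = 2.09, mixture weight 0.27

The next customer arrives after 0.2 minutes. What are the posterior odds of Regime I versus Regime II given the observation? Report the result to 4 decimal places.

The posterior odds equal the prior odds times the likelihood ratio: (π_i/π_j)·(f_i(x)/f_j(x)).
Exponential densities:
  L_I = 0.70·e^(−0.70·0.2) = 0.70·e^(−0.1400) = 0.608551
  L_II = 0.76·e^(−0.76·0.2) = 0.76·e^(−0.1520) = 0.652831
  L_III = 2.09·e^(−2.09·0.2) = 2.09·e^(−0.4180) = 1.37598
Odds = (0.47/0.26) × (0.608551/0.652831) = 1.80769 × 0.932172 ≈ 1.6851

1.6851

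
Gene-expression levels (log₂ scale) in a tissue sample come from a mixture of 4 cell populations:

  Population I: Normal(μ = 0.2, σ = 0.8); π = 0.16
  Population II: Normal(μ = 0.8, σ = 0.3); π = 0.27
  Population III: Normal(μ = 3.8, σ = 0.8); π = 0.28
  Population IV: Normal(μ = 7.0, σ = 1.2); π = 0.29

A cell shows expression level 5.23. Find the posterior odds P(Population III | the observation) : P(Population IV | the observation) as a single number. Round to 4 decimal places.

0.8699

Only the two components matter; the odds are (w_i f_i(x)) / (w_j f_j(x)).
Component likelihoods at x = 5.23:
  p_I = 1.29841e-09
  p_II = 5.94111e-48
  p_III = 0.100925
  p_IV = 0.112021
Odds = (0.28/0.29) × (0.100925/0.112021) = 0.965517 × 0.900955 ≈ 0.8699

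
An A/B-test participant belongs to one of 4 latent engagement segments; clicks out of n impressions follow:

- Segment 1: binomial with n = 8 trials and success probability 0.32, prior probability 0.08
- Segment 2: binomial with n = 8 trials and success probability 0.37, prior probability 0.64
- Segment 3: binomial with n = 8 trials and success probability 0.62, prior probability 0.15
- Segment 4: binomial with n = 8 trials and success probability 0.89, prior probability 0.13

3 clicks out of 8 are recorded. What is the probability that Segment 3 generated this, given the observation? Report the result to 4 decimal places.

P(component k | x) = w_k·f_k(x) / marginal(x), where marginal(x) = Σ_j w_j·f_j(x).
Binomial probabilities:
  L_1 = 0.266798
  L_2 = 0.281511
  L_3 = 0.10575
  L_4 = 0.000635801
Weight by the priors:
  w_1·L_1 = 0.08 × 0.266798 = 0.0213438
  w_2·L_2 = 0.64 × 0.281511 = 0.180167
  w_3·L_3 = 0.15 × 0.10575 = 0.0158625
  w_4·L_4 = 0.13 × 0.000635801 = 8.26542e-05
Sum: 0.0213438 + 0.180167 + 0.0158625 + 8.26542e-05 = 0.217456
P(Segment 3 | the observation) ≈ 0.0729

0.0729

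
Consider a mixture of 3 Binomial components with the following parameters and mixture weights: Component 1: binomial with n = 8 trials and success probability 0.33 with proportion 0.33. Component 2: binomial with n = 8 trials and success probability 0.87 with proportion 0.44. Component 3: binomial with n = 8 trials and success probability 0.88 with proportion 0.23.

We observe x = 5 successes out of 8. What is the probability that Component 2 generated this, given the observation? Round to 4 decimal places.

Apply Bayes' rule: the posterior for each component is proportional to its prior times its likelihood at x.
Evaluate each component's likelihood at the observed value:
  L_1 = C(8,5)·0.33^5·0.67^3 = 56·0.00391354·0.300763 = 0.0659147
  L_2 = C(8,5)·0.87^5·0.13^3 = 56·0.498421·0.002197 = 0.0613217
  L_3 = C(8,5)·0.88^5·0.12^3 = 56·0.527732·0.001728 = 0.0510676
Multiply by the mixture weights:
  w_1·L_1 = 0.33 × 0.0659147 = 0.0217518
  w_2·L_2 = 0.44 × 0.0613217 = 0.0269816
  w_3·L_3 = 0.23 × 0.0510676 = 0.0117455
Denominator: 0.0217518 + 0.0269816 + 0.0117455 = 0.0604789
Responsibility of Component 2: 0.0269816 / 0.0604789 ≈ 0.4461

0.4461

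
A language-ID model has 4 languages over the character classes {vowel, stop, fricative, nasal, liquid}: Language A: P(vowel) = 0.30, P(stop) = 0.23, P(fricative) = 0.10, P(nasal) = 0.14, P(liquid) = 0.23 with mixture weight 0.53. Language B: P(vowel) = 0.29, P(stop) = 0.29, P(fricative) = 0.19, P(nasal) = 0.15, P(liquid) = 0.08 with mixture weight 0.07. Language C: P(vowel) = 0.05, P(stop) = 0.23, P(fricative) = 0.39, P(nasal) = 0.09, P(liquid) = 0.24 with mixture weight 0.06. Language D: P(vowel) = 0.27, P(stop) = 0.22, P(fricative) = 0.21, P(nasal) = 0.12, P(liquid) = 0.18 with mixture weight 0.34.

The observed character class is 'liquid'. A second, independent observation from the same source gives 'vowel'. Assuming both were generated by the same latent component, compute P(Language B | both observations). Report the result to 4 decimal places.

Apply Bayes' rule: the posterior for each component is proportional to its prior times its likelihood at x.
Since both observations come from the same component, the likelihood for component k is f_k(x₁)·f_k(x₂).
  L_A = [P(liquid | comp) = 0.23] × [0.3] = 0.069
  L_B = [P(liquid | comp) = 0.08] × [0.29] = 0.0232
  L_C = [P(liquid | comp) = 0.24] × [0.05] = 0.012
  L_D = [P(liquid | comp) = 0.18] × [0.27] = 0.0486
Multiply by the mixture weights:
  π_A·L_A = 0.53 × 0.069 = 0.03657
  π_B·L_B = 0.07 × 0.0232 = 0.001624
  π_C·L_C = 0.06 × 0.012 = 0.00072
  π_D·L_D = 0.34 × 0.0486 = 0.016524
Marginal: 0.03657 + 0.001624 + 0.00072 + 0.016524 = 0.055438
P(Language B | x) ≈ 0.0293

0.0293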